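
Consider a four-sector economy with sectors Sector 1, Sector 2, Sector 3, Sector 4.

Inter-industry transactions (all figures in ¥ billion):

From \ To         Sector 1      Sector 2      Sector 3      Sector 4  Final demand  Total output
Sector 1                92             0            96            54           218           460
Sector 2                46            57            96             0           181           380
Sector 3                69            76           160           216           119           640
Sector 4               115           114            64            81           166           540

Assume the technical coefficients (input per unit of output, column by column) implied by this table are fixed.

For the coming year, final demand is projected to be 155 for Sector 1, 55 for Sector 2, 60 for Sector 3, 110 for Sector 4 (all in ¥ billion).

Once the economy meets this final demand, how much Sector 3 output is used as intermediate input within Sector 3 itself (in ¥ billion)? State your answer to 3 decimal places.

z_33 = 87.872

Technical coefficients a_ij = z_ij / X_j:
  a_11 = 92/460 = 0.20, a_21 = 46/460 = 0.10, a_31 = 69/460 = 0.15, a_41 = 115/460 = 0.25
  a_12 = 0/380 = 0.00, a_22 = 57/380 = 0.15, a_32 = 76/380 = 0.20, a_42 = 114/380 = 0.30
  a_13 = 96/640 = 0.15, a_23 = 96/640 = 0.15, a_33 = 160/640 = 0.25, a_43 = 64/640 = 0.10
  a_14 = 54/540 = 0.10, a_24 = 0/540 = 0.00, a_34 = 216/540 = 0.40, a_44 = 81/540 = 0.15
I − A =
  [   0.80     0.00    -0.15    -0.10]
  [  -0.10     0.85    -0.15     0.00]
  [  -0.15    -0.20     0.75    -0.40]
  [  -0.25    -0.30    -0.10     0.85]
Compute the cofactors C_ij = (−1)^(i+j)·(3×3 minor ij) of I−A; the adjugate is their transpose:
adj(I−A) = Cᵀ =
  [ 0.464375   0.068000   0.121375   0.111750]
  [ 0.093875   0.423625   0.112000   0.063750]
  [ 0.222375   0.231500   0.553750   0.286750]
  [ 0.195875   0.196750   0.140375   0.463875]
det(I−A) = Σ_j (I−A)_1j·C_1j = (0.80)(0.464375) + (0.00)(0.093875) + (-0.15)(0.222375) + (-0.10)(0.195875) = 0.31855625
(I − A)⁻¹ = adj(I−A) / det(I−A) ≈
  [   1.4577     0.2135     0.3810     0.3508]
  [   0.2947     1.3298     0.3516     0.2001]
  [   0.6981     0.7267     1.7383     0.9002]
  [   0.6149     0.6176     0.4407     1.4562]
First solve x = (I − A)⁻¹ d = adj(I−A)·d / det(I−A); in particular x_3 = (0.222375·155 + 0.231500·55 + 0.553750·60 + 0.286750·110) / 0.31855625 = 111.968125 / 0.31855625 ≈ 351.48620.
Intermediate flow from 3 to 3: z_33 = a_33 · x_3 = 0.25 × 111.968125 / 0.31855625 = 27.99203125 / 0.31855625 ≈ 87.872.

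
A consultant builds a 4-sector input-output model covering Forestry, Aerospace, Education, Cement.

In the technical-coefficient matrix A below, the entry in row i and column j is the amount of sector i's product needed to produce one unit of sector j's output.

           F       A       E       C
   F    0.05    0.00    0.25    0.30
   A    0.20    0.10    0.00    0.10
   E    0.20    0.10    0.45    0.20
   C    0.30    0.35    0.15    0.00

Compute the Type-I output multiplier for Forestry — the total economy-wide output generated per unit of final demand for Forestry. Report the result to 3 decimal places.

I − A =
  [   0.95     0.00    -0.25    -0.30]
  [  -0.20     0.90     0.00    -0.10]
  [  -0.20    -0.10     0.55    -0.20]
  [  -0.30    -0.35    -0.15     1.00]
Compute the cofactors C_ij = (−1)^(i+j)·(3×3 minor ij) of I−A; the adjugate is their transpose:
adj(I−A) = Cᵀ =
  [ 0.447250   0.104750   0.256750   0.196000]
  [ 0.123500   0.370500   0.080750   0.090250]
  [ 0.264000   0.173500   0.719750   0.240500]
  [ 0.217000   0.187125   0.213250   0.420250]
det(I−A) = Σ_j (I−A)_1j·C_1j = (0.95)(0.447250) + (0.00)(0.123500) + (-0.25)(0.264000) + (-0.30)(0.217000) = 0.2937875
(I − A)⁻¹ = adj(I−A) / det(I−A) ≈
  [   1.5224     0.3566     0.8739     0.6671]
  [   0.4204     1.2611     0.2749     0.3072]
  [   0.8986     0.5906     2.4499     0.8186]
  [   0.7386     0.6369     0.7259     1.4305]
The output multiplier for sector j is the column-j sum of the Leontief inverse (I − A)⁻¹ = adj(I−A) / det(I−A).
Column F of adj(I−A): (0.447250, 0.123500, 0.264000, 0.217000); det(I−A) = 0.2937875.
m_F = (0.447250 + 0.123500 + 0.264000 + 0.217000) / 0.2937875 = 1.05175 / 0.2937875 ≈ 3.580.

m_F = 3.580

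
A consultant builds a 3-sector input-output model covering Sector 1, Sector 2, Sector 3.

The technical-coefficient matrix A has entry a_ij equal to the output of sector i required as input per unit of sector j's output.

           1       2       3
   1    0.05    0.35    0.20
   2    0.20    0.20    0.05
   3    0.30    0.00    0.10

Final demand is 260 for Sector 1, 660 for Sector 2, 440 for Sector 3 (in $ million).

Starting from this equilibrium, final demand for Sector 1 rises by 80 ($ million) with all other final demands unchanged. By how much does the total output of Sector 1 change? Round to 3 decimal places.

I − A =
  [   0.95    -0.35    -0.20]
  [  -0.20     0.80    -0.05]
  [  -0.30     0.00     0.90]
Cofactors of I−A, C_ij = (−1)^(i+j)·(minor ij) (rows/columns in the sector order above):
  C_11 = (0.80)(0.90) − (-0.05)(0.00) = 0.7200
  C_12 = −[(-0.20)(0.90) − (-0.05)(-0.30)] = 0.1950
  C_13 = (-0.20)(0.00) − (0.80)(-0.30) = 0.2400
  C_21 = −[(-0.35)(0.90) − (-0.20)(0.00)] = 0.3150
  C_22 = (0.95)(0.90) − (-0.20)(-0.30) = 0.7950
  C_23 = −[(0.95)(0.00) − (-0.35)(-0.30)] = 0.1050
  C_31 = (-0.35)(-0.05) − (-0.20)(0.80) = 0.1775
  C_32 = −[(0.95)(-0.05) − (-0.20)(-0.20)] = 0.0875
  C_33 = (0.95)(0.80) − (-0.35)(-0.20) = 0.6900
det(I−A) = Σ_j (I−A)_1j·C_1j = (0.95)(0.7200) + (-0.35)(0.1950) + (-0.20)(0.2400) = 0.56775
adj(I−A) = Cᵀ =
  [ 0.7200   0.3150   0.1775]
  [ 0.1950   0.7950   0.0875]
  [ 0.2400   0.1050   0.6900]
(I − A)⁻¹ = adj(I−A) / det(I−A) ≈
  [   1.2682     0.5548     0.3126]
  [   0.3435     1.4003     0.1541]
  [   0.4227     0.1849     1.2153]
Δx = (I − A)⁻¹ Δd with Δd having +80 in the Sector 1 component and 0 elsewhere.
So Δx_1 = L_11 · (+80), where L_11 = adj(I−A)_11 / det(I−A) = 0.7200 / 0.56775.
Δx_1 = 0.7200 × (+80) / 0.56775 = 57.60 / 0.56775 ≈ 101.453.

Δx_1 = 101.453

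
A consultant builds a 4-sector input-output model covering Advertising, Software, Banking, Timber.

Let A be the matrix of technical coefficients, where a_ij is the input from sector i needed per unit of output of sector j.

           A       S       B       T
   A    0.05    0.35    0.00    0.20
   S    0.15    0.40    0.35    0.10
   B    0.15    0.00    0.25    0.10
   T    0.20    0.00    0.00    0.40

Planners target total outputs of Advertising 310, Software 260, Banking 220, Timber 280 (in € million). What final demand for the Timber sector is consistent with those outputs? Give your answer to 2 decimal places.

d_T = 106.00

I − A =
  [   0.95    -0.35     0.00    -0.20]
  [  -0.15     0.60    -0.35    -0.10]
  [  -0.15     0.00     0.75    -0.10]
  [  -0.20     0.00     0.00     0.60]
d = (I − A) x:
  d_A = (+0.95)·310 + (-0.35)·260 + (+0.00)·220 + (-0.20)·280 = 147.50
  d_S = (-0.15)·310 + (+0.60)·260 + (-0.35)·220 + (-0.10)·280 = 4.50
  d_B = (-0.15)·310 + (+0.00)·260 + (+0.75)·220 + (-0.10)·280 = 90.50
  d_T = (-0.20)·310 + (+0.00)·260 + (+0.00)·220 + (+0.60)·280 = 106.00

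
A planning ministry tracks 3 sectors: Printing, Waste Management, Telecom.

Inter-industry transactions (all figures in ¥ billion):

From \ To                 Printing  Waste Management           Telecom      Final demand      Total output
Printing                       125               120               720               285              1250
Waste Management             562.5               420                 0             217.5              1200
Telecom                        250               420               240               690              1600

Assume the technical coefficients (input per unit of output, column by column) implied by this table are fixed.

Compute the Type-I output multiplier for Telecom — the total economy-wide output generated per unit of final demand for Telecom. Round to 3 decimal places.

m_T = 3.140

Technical coefficients a_ij = z_ij / X_j:
  a_PP = 125/1250 = 0.10, a_WP = 562.5/1250 = 0.45, a_TP = 250/1250 = 0.20
  a_PW = 120/1200 = 0.10, a_WW = 420/1200 = 0.35, a_TW = 420/1200 = 0.35
  a_PT = 720/1600 = 0.45, a_WT = 0/1600 = 0.00, a_TT = 240/1600 = 0.15
I − A =
  [   0.90    -0.10    -0.45]
  [  -0.45     0.65     0.00]
  [  -0.20    -0.35     0.85]
Cofactors of I−A, C_ij = (−1)^(i+j)·(minor ij) (rows/columns in the sector order above):
  C_11 = (0.65)(0.85) − (0.00)(-0.35) = 0.5525
  C_12 = −[(-0.45)(0.85) − (0.00)(-0.20)] = 0.3825
  C_13 = (-0.45)(-0.35) − (0.65)(-0.20) = 0.2875
  C_21 = −[(-0.10)(0.85) − (-0.45)(-0.35)] = 0.2425
  C_22 = (0.90)(0.85) − (-0.45)(-0.20) = 0.6750
  C_23 = −[(0.90)(-0.35) − (-0.10)(-0.20)] = 0.3350
  C_31 = (-0.10)(0.00) − (-0.45)(0.65) = 0.2925
  C_32 = −[(0.90)(0.00) − (-0.45)(-0.45)] = 0.2025
  C_33 = (0.90)(0.65) − (-0.10)(-0.45) = 0.5400
det(I−A) = Σ_j (I−A)_1j·C_1j = (0.90)(0.5525) + (-0.10)(0.3825) + (-0.45)(0.2875) = 0.329625
adj(I−A) = Cᵀ =
  [ 0.5525   0.2425   0.2925]
  [ 0.3825   0.6750   0.2025]
  [ 0.2875   0.3350   0.5400]
(I − A)⁻¹ = adj(I−A) / det(I−A) ≈
  [   1.6761     0.7357     0.8874]
  [   1.1604     2.0478     0.6143]
  [   0.8722     1.0163     1.6382]
The output multiplier for sector j is the column-j sum of the Leontief inverse (I − A)⁻¹ = adj(I−A) / det(I−A).
Column T of adj(I−A): (0.2925, 0.2025, 0.5400); det(I−A) = 0.329625.
m_T = (0.2925 + 0.2025 + 0.5400) / 0.329625 = 1.035 / 0.329625 ≈ 3.140.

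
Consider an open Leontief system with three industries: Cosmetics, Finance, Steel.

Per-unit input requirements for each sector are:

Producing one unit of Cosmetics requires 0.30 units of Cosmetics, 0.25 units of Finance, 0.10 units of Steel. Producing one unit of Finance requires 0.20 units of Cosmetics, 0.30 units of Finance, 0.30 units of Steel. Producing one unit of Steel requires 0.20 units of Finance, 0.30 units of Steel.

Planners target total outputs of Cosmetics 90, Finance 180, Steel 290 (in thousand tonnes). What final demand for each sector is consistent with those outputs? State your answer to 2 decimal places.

I − A =
  [   0.70    -0.20     0.00]
  [  -0.25     0.70    -0.20]
  [  -0.10    -0.30     0.70]
d = (I − A) x:
  d_C = (+0.70)·90 + (-0.20)·180 + (+0.00)·290 = 27.00
  d_F = (-0.25)·90 + (+0.70)·180 + (-0.20)·290 = 45.50
  d_S = (-0.10)·90 + (-0.30)·180 + (+0.70)·290 = 140.00

d_C = 27.00, d_F = 45.50, d_S = 140.00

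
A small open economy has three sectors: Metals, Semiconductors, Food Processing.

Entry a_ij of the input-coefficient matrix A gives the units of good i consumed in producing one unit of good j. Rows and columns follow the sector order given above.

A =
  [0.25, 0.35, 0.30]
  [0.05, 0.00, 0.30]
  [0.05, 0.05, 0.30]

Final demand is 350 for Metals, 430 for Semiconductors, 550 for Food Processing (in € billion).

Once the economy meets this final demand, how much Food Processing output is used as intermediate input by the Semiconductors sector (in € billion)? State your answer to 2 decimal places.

I − A =
  [   0.75    -0.35    -0.30]
  [  -0.05     1.00    -0.30]
  [  -0.05    -0.05     0.70]
Cofactors of I−A, C_ij = (−1)^(i+j)·(minor ij) (rows/columns in the sector order above):
  C_11 = (1.00)(0.70) − (-0.30)(-0.05) = 0.6850
  C_12 = −[(-0.05)(0.70) − (-0.30)(-0.05)] = 0.0500
  C_13 = (-0.05)(-0.05) − (1.00)(-0.05) = 0.0525
  C_21 = −[(-0.35)(0.70) − (-0.30)(-0.05)] = 0.2600
  C_22 = (0.75)(0.70) − (-0.30)(-0.05) = 0.5100
  C_23 = −[(0.75)(-0.05) − (-0.35)(-0.05)] = 0.0550
  C_31 = (-0.35)(-0.30) − (-0.30)(1.00) = 0.4050
  C_32 = −[(0.75)(-0.30) − (-0.30)(-0.05)] = 0.2400
  C_33 = (0.75)(1.00) − (-0.35)(-0.05) = 0.7325
det(I−A) = Σ_j (I−A)_1j·C_1j = (0.75)(0.6850) + (-0.35)(0.0500) + (-0.30)(0.0525) = 0.4805
adj(I−A) = Cᵀ =
  [ 0.6850   0.2600   0.4050]
  [ 0.0500   0.5100   0.2400]
  [ 0.0525   0.0550   0.7325]
(I − A)⁻¹ = adj(I−A) / det(I−A) ≈
  [   1.4256     0.5411     0.8429]
  [   0.1041     1.0614     0.4995]
  [   0.1093     0.1145     1.5245]
First solve x = (I − A)⁻¹ d = adj(I−A)·d / det(I−A); in particular x_S = (0.0500·350 + 0.5100·430 + 0.2400·550) / 0.4805 = 368.80 / 0.4805 ≈ 767.5338.
Intermediate flow from F to S: z_FS = a_FS · x_S = 0.05 × 368.80 / 0.4805 = 18.44 / 0.4805 ≈ 38.38.

z_FS = 38.38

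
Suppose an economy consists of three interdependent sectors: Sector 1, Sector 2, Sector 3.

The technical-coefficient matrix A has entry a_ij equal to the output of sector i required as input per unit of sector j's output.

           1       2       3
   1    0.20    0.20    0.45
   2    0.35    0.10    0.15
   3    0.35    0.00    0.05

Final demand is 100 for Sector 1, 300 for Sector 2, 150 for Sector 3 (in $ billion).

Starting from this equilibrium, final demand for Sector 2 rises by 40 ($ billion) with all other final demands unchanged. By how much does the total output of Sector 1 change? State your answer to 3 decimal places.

Δx_1 = 16.335

I − A =
  [   0.80    -0.20    -0.45]
  [  -0.35     0.90    -0.15]
  [  -0.35     0.00     0.95]
Cofactors of I−A, C_ij = (−1)^(i+j)·(minor ij) (rows/columns in the sector order above):
  C_11 = (0.90)(0.95) − (-0.15)(0.00) = 0.8550
  C_12 = −[(-0.35)(0.95) − (-0.15)(-0.35)] = 0.3850
  C_13 = (-0.35)(0.00) − (0.90)(-0.35) = 0.3150
  C_21 = −[(-0.20)(0.95) − (-0.45)(0.00)] = 0.1900
  C_22 = (0.80)(0.95) − (-0.45)(-0.35) = 0.6025
  C_23 = −[(0.80)(0.00) − (-0.20)(-0.35)] = 0.0700
  C_31 = (-0.20)(-0.15) − (-0.45)(0.90) = 0.4350
  C_32 = −[(0.80)(-0.15) − (-0.45)(-0.35)] = 0.2775
  C_33 = (0.80)(0.90) − (-0.20)(-0.35) = 0.6500
det(I−A) = Σ_j (I−A)_1j·C_1j = (0.80)(0.8550) + (-0.20)(0.3850) + (-0.45)(0.3150) = 0.46525
adj(I−A) = Cᵀ =
  [ 0.8550   0.1900   0.4350]
  [ 0.3850   0.6025   0.2775]
  [ 0.3150   0.0700   0.6500]
(I − A)⁻¹ = adj(I−A) / det(I−A) ≈
  [   1.8377     0.4084     0.9350]
  [   0.8275     1.2950     0.5965]
  [   0.6771     0.1505     1.3971]
Δx = (I − A)⁻¹ Δd with Δd having +40 in the Sector 2 component and 0 elsewhere.
So Δx_1 = L_12 · (+40), where L_12 = adj(I−A)_12 / det(I−A) = 0.1900 / 0.46525.
Δx_1 = 0.1900 × (+40) / 0.46525 = 7.60 / 0.46525 ≈ 16.335.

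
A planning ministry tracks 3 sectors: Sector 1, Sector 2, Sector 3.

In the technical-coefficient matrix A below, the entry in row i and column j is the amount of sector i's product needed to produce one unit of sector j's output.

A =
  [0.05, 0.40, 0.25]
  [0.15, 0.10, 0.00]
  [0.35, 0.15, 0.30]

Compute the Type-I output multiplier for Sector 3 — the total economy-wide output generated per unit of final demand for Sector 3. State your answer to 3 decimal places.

I − A =
  [   0.95    -0.40    -0.25]
  [  -0.15     0.90     0.00]
  [  -0.35    -0.15     0.70]
Cofactors of I−A, C_ij = (−1)^(i+j)·(minor ij) (rows/columns in the sector order above):
  C_11 = (0.90)(0.70) − (0.00)(-0.15) = 0.6300
  C_12 = −[(-0.15)(0.70) − (0.00)(-0.35)] = 0.1050
  C_13 = (-0.15)(-0.15) − (0.90)(-0.35) = 0.3375
  C_21 = −[(-0.40)(0.70) − (-0.25)(-0.15)] = 0.3175
  C_22 = (0.95)(0.70) − (-0.25)(-0.35) = 0.5775
  C_23 = −[(0.95)(-0.15) − (-0.40)(-0.35)] = 0.2825
  C_31 = (-0.40)(0.00) − (-0.25)(0.90) = 0.2250
  C_32 = −[(0.95)(0.00) − (-0.25)(-0.15)] = 0.0375
  C_33 = (0.95)(0.90) − (-0.40)(-0.15) = 0.7950
det(I−A) = Σ_j (I−A)_1j·C_1j = (0.95)(0.6300) + (-0.40)(0.1050) + (-0.25)(0.3375) = 0.472125
adj(I−A) = Cᵀ =
  [ 0.6300   0.3175   0.2250]
  [ 0.1050   0.5775   0.0375]
  [ 0.3375   0.2825   0.7950]
(I − A)⁻¹ = adj(I−A) / det(I−A) ≈
  [   1.3344     0.6725     0.4766]
  [   0.2224     1.2232     0.0794]
  [   0.7149     0.5984     1.6839]
The output multiplier for sector j is the column-j sum of the Leontief inverse (I − A)⁻¹ = adj(I−A) / det(I−A).
Column 3 of adj(I−A): (0.2250, 0.0375, 0.7950); det(I−A) = 0.472125.
m_3 = (0.2250 + 0.0375 + 0.7950) / 0.472125 = 1.0575 / 0.472125 ≈ 2.240.

m_3 = 2.240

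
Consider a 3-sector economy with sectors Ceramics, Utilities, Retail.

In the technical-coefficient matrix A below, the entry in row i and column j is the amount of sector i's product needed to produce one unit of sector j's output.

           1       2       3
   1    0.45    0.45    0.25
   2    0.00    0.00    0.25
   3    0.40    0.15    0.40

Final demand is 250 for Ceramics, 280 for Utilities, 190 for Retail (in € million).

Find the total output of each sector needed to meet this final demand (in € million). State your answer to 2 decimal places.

x_1 = 1798.33, x_2 = 702.81, x_3 = 1691.25

I − A =
  [   0.55    -0.45    -0.25]
  [   0.00     1.00    -0.25]
  [  -0.40    -0.15     0.60]
Cofactors of I−A, C_ij = (−1)^(i+j)·(minor ij) (rows/columns in the sector order above):
  C_11 = (1.00)(0.60) − (-0.25)(-0.15) = 0.5625
  C_12 = −[(0.00)(0.60) − (-0.25)(-0.40)] = 0.1000
  C_13 = (0.00)(-0.15) − (1.00)(-0.40) = 0.4000
  C_21 = −[(-0.45)(0.60) − (-0.25)(-0.15)] = 0.3075
  C_22 = (0.55)(0.60) − (-0.25)(-0.40) = 0.2300
  C_23 = −[(0.55)(-0.15) − (-0.45)(-0.40)] = 0.2625
  C_31 = (-0.45)(-0.25) − (-0.25)(1.00) = 0.3625
  C_32 = −[(0.55)(-0.25) − (-0.25)(0.00)] = 0.1375
  C_33 = (0.55)(1.00) − (-0.45)(0.00) = 0.5500
det(I−A) = Σ_j (I−A)_1j·C_1j = (0.55)(0.5625) + (-0.45)(0.1000) + (-0.25)(0.4000) = 0.164375
adj(I−A) = Cᵀ =
  [ 0.5625   0.3075   0.3625]
  [ 0.1000   0.2300   0.1375]
  [ 0.4000   0.2625   0.5500]
(I − A)⁻¹ = adj(I−A) / det(I−A) ≈
  [   3.4221     1.8707     2.2053]
  [   0.6084     1.3992     0.8365]
  [   2.4335     1.5970     3.3460]
x = (I − A)⁻¹ d = adj(I−A)·d / det(I−A), with det(I−A) = 0.164375:
  x_1 = (0.5625·250 + 0.3075·280 + 0.3625·190) / 0.164375 = 295.60 / 0.164375 ≈ 1798.33
  x_2 = (0.1000·250 + 0.2300·280 + 0.1375·190) / 0.164375 = 115.525 / 0.164375 ≈ 702.81
  x_3 = (0.4000·250 + 0.2625·280 + 0.5500·190) / 0.164375 = 278.00 / 0.164375 ≈ 1691.25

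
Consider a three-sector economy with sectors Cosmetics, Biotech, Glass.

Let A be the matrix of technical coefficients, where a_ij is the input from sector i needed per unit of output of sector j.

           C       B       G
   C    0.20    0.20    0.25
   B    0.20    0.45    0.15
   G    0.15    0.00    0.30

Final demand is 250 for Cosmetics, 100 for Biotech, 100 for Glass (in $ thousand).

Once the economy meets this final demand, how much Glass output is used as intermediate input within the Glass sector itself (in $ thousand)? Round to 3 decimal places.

z_GG = 74.890

I − A =
  [   0.80    -0.20    -0.25]
  [  -0.20     0.55    -0.15]
  [  -0.15     0.00     0.70]
Cofactors of I−A, C_ij = (−1)^(i+j)·(minor ij) (rows/columns in the sector order above):
  C_11 = (0.55)(0.70) − (-0.15)(0.00) = 0.3850
  C_12 = −[(-0.20)(0.70) − (-0.15)(-0.15)] = 0.1625
  C_13 = (-0.20)(0.00) − (0.55)(-0.15) = 0.0825
  C_21 = −[(-0.20)(0.70) − (-0.25)(0.00)] = 0.1400
  C_22 = (0.80)(0.70) − (-0.25)(-0.15) = 0.5225
  C_23 = −[(0.80)(0.00) − (-0.20)(-0.15)] = 0.0300
  C_31 = (-0.20)(-0.15) − (-0.25)(0.55) = 0.1675
  C_32 = −[(0.80)(-0.15) − (-0.25)(-0.20)] = 0.1700
  C_33 = (0.80)(0.55) − (-0.20)(-0.20) = 0.4000
det(I−A) = Σ_j (I−A)_1j·C_1j = (0.80)(0.3850) + (-0.20)(0.1625) + (-0.25)(0.0825) = 0.254875
adj(I−A) = Cᵀ =
  [ 0.3850   0.1400   0.1675]
  [ 0.1625   0.5225   0.1700]
  [ 0.0825   0.0300   0.4000]
(I − A)⁻¹ = adj(I−A) / det(I−A) ≈
  [   1.5105     0.5493     0.6572]
  [   0.6376     2.0500     0.6670]
  [   0.3237     0.1177     1.5694]
First solve x = (I − A)⁻¹ d = adj(I−A)·d / det(I−A); in particular x_G = (0.0825·250 + 0.0300·100 + 0.4000·100) / 0.254875 = 63.625 / 0.254875 ≈ 249.63217.
Intermediate flow from G to G: z_GG = a_GG · x_G = 0.30 × 63.625 / 0.254875 = 19.0875 / 0.254875 ≈ 74.890.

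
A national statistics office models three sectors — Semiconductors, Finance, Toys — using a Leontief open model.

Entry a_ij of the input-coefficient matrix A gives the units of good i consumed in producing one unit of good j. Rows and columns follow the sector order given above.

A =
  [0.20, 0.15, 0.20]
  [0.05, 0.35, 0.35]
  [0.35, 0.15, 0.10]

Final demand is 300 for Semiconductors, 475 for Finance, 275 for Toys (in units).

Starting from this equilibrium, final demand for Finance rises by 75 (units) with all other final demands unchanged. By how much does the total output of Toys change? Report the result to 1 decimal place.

I − A =
  [   0.80    -0.15    -0.20]
  [  -0.05     0.65    -0.35]
  [  -0.35    -0.15     0.90]
Cofactors of I−A, C_ij = (−1)^(i+j)·(minor ij) (rows/columns in the sector order above):
  C_11 = (0.65)(0.90) − (-0.35)(-0.15) = 0.5325
  C_12 = −[(-0.05)(0.90) − (-0.35)(-0.35)] = 0.1675
  C_13 = (-0.05)(-0.15) − (0.65)(-0.35) = 0.2350
  C_21 = −[(-0.15)(0.90) − (-0.20)(-0.15)] = 0.1650
  C_22 = (0.80)(0.90) − (-0.20)(-0.35) = 0.6500
  C_23 = −[(0.80)(-0.15) − (-0.15)(-0.35)] = 0.1725
  C_31 = (-0.15)(-0.35) − (-0.20)(0.65) = 0.1825
  C_32 = −[(0.80)(-0.35) − (-0.20)(-0.05)] = 0.2900
  C_33 = (0.80)(0.65) − (-0.15)(-0.05) = 0.5125
det(I−A) = Σ_j (I−A)_1j·C_1j = (0.80)(0.5325) + (-0.15)(0.1675) + (-0.20)(0.2350) = 0.353875
adj(I−A) = Cᵀ =
  [ 0.5325   0.1650   0.1825]
  [ 0.1675   0.6500   0.2900]
  [ 0.2350   0.1725   0.5125]
(I − A)⁻¹ = adj(I−A) / det(I−A) ≈
  [   1.5048     0.4663     0.5157]
  [   0.4733     1.8368     0.8195]
  [   0.6641     0.4875     1.4483]
Δx = (I − A)⁻¹ Δd with Δd having +75 in the Finance component and 0 elsewhere.
So Δx_T = L_TF · (+75), where L_TF = adj(I−A)_TF / det(I−A) = 0.1725 / 0.353875.
Δx_T = 0.1725 × (+75) / 0.353875 = 12.9375 / 0.353875 ≈ 36.6.

Δx_T = 36.6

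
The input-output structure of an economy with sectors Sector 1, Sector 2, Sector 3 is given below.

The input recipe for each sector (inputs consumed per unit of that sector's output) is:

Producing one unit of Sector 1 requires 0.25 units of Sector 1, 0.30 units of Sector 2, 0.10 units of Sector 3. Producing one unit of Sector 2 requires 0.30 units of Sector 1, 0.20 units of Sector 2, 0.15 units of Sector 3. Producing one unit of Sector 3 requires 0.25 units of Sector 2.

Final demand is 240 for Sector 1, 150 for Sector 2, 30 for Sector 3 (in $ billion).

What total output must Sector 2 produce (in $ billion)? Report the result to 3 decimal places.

I − A =
  [   0.75    -0.30     0.00]
  [  -0.30     0.80    -0.25]
  [  -0.10    -0.15     1.00]
Cofactors of I−A, C_ij = (−1)^(i+j)·(minor ij) (rows/columns in the sector order above):
  C_11 = (0.80)(1.00) − (-0.25)(-0.15) = 0.7625
  C_12 = −[(-0.30)(1.00) − (-0.25)(-0.10)] = 0.3250
  C_13 = (-0.30)(-0.15) − (0.80)(-0.10) = 0.1250
  C_21 = −[(-0.30)(1.00) − (0.00)(-0.15)] = 0.3000
  C_22 = (0.75)(1.00) − (0.00)(-0.10) = 0.7500
  C_23 = −[(0.75)(-0.15) − (-0.30)(-0.10)] = 0.1425
  C_31 = (-0.30)(-0.25) − (0.00)(0.80) = 0.0750
  C_32 = −[(0.75)(-0.25) − (0.00)(-0.30)] = 0.1875
  C_33 = (0.75)(0.80) − (-0.30)(-0.30) = 0.5100
det(I−A) = Σ_j (I−A)_1j·C_1j = (0.75)(0.7625) + (-0.30)(0.3250) + (0.00)(0.1250) = 0.474375
adj(I−A) = Cᵀ =
  [ 0.7625   0.3000   0.0750]
  [ 0.3250   0.7500   0.1875]
  [ 0.1250   0.1425   0.5100]
(I − A)⁻¹ = adj(I−A) / det(I−A) ≈
  [   1.6074     0.6324     0.1581]
  [   0.6851     1.5810     0.3953]
  [   0.2635     0.3004     1.0751]
x = (I − A)⁻¹ d = adj(I−A)·d / det(I−A), with det(I−A) = 0.474375:
  x_1 = (0.7625·240 + 0.3000·150 + 0.0750·30) / 0.474375 = 230.25 / 0.474375 ≈ 485.375
  x_2 = (0.3250·240 + 0.7500·150 + 0.1875·30) / 0.474375 = 196.125 / 0.474375 ≈ 413.439
  x_3 = (0.1250·240 + 0.1425·150 + 0.5100·30) / 0.474375 = 66.675 / 0.474375 ≈ 140.553

x_2 = 413.439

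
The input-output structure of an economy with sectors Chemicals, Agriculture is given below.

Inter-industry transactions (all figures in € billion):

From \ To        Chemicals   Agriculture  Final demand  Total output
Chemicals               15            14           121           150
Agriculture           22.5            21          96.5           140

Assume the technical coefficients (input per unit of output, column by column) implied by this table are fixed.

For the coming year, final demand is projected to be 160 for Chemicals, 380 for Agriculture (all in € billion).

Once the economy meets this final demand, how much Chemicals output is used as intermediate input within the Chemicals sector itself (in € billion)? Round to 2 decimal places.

Technical coefficients a_ij = z_ij / X_j:
  a_CC = 15/150 = 0.10, a_AC = 22.5/150 = 0.15
  a_CA = 14/140 = 0.10, a_AA = 21/140 = 0.15
I − A =
  [   0.90    -0.10]
  [  -0.15     0.85]
det(I−A) = (0.90)(0.85) − (-0.10)(-0.15) = 0.7500
adj(I−A) = [[0.85, 0.10], [0.15, 0.90]]
(I − A)⁻¹ = adj(I−A) / det(I−A) ≈
  [   1.1333     0.1333]
  [   0.2000     1.2000]
First solve x = (I − A)⁻¹ d = adj(I−A)·d / det(I−A); in particular x_C = (0.85·160 + 0.10·380) / 0.7500 = 174.00 / 0.7500 = 232.0000.
Intermediate flow from C to C: z_CC = a_CC · x_C = 0.10 × 174.00 / 0.7500 = 17.40 / 0.7500 = 23.20.

z_CC = 23.20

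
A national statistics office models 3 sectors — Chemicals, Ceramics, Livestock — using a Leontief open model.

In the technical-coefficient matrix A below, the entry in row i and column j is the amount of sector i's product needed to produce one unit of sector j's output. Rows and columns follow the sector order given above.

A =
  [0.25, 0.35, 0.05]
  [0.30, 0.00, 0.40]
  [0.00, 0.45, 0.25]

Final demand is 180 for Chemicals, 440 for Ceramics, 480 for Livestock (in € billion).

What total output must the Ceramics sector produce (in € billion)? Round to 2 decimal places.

I − A =
  [   0.75    -0.35    -0.05]
  [  -0.30     1.00    -0.40]
  [   0.00    -0.45     0.75]
Cofactors of I−A, C_ij = (−1)^(i+j)·(minor ij) (rows/columns in the sector order above):
  C_11 = (1.00)(0.75) − (-0.40)(-0.45) = 0.5700
  C_12 = −[(-0.30)(0.75) − (-0.40)(0.00)] = 0.2250
  C_13 = (-0.30)(-0.45) − (1.00)(0.00) = 0.1350
  C_21 = −[(-0.35)(0.75) − (-0.05)(-0.45)] = 0.2850
  C_22 = (0.75)(0.75) − (-0.05)(0.00) = 0.5625
  C_23 = −[(0.75)(-0.45) − (-0.35)(0.00)] = 0.3375
  C_31 = (-0.35)(-0.40) − (-0.05)(1.00) = 0.1900
  C_32 = −[(0.75)(-0.40) − (-0.05)(-0.30)] = 0.3150
  C_33 = (0.75)(1.00) − (-0.35)(-0.30) = 0.6450
det(I−A) = Σ_j (I−A)_1j·C_1j = (0.75)(0.5700) + (-0.35)(0.2250) + (-0.05)(0.1350) = 0.3420
adj(I−A) = Cᵀ =
  [ 0.5700   0.2850   0.1900]
  [ 0.2250   0.5625   0.3150]
  [ 0.1350   0.3375   0.6450]
(I − A)⁻¹ = adj(I−A) / det(I−A) ≈
  [   1.6667     0.8333     0.5556]
  [   0.6579     1.6447     0.9211]
  [   0.3947     0.9868     1.8860]
x = (I − A)⁻¹ d = adj(I−A)·d / det(I−A), with det(I−A) = 0.3420:
  x_1 = (0.5700·180 + 0.2850·440 + 0.1900·480) / 0.3420 = 319.20 / 0.3420 ≈ 933.33
  x_2 = (0.2250·180 + 0.5625·440 + 0.3150·480) / 0.3420 = 439.20 / 0.3420 ≈ 1284.21
  x_3 = (0.1350·180 + 0.3375·440 + 0.6450·480) / 0.3420 = 482.40 / 0.3420 ≈ 1410.53

x_2 = 1284.21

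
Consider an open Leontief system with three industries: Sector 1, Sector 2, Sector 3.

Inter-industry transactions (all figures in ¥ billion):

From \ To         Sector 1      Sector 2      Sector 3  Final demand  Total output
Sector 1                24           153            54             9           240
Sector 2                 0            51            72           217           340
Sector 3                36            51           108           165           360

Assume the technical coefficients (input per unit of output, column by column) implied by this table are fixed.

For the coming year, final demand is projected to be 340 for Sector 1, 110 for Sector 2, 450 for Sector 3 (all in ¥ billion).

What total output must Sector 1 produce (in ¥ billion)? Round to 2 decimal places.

x_1 = 687.37

Technical coefficients a_ij = z_ij / X_j:
  a_11 = 24/240 = 0.10, a_21 = 0/240 = 0.00, a_31 = 36/240 = 0.15
  a_12 = 153/340 = 0.45, a_22 = 51/340 = 0.15, a_32 = 51/340 = 0.15
  a_13 = 54/360 = 0.15, a_23 = 72/360 = 0.20, a_33 = 108/360 = 0.30
I − A =
  [   0.90    -0.45    -0.15]
  [   0.00     0.85    -0.20]
  [  -0.15    -0.15     0.70]
Cofactors of I−A, C_ij = (−1)^(i+j)·(minor ij) (rows/columns in the sector order above):
  C_11 = (0.85)(0.70) − (-0.20)(-0.15) = 0.5650
  C_12 = −[(0.00)(0.70) − (-0.20)(-0.15)] = 0.0300
  C_13 = (0.00)(-0.15) − (0.85)(-0.15) = 0.1275
  C_21 = −[(-0.45)(0.70) − (-0.15)(-0.15)] = 0.3375
  C_22 = (0.90)(0.70) − (-0.15)(-0.15) = 0.6075
  C_23 = −[(0.90)(-0.15) − (-0.45)(-0.15)] = 0.2025
  C_31 = (-0.45)(-0.20) − (-0.15)(0.85) = 0.2175
  C_32 = −[(0.90)(-0.20) − (-0.15)(0.00)] = 0.1800
  C_33 = (0.90)(0.85) − (-0.45)(0.00) = 0.7650
det(I−A) = Σ_j (I−A)_1j·C_1j = (0.90)(0.5650) + (-0.45)(0.0300) + (-0.15)(0.1275) = 0.475875
adj(I−A) = Cᵀ =
  [ 0.5650   0.3375   0.2175]
  [ 0.0300   0.6075   0.1800]
  [ 0.1275   0.2025   0.7650]
(I − A)⁻¹ = adj(I−A) / det(I−A) ≈
  [   1.1873     0.7092     0.4571]
  [   0.0630     1.2766     0.3783]
  [   0.2679     0.4255     1.6076]
x = (I − A)⁻¹ d = adj(I−A)·d / det(I−A), with det(I−A) = 0.475875:
  x_1 = (0.5650·340 + 0.3375·110 + 0.2175·450) / 0.475875 = 327.10 / 0.475875 ≈ 687.37
  x_2 = (0.0300·340 + 0.6075·110 + 0.1800·450) / 0.475875 = 158.025 / 0.475875 ≈ 332.07
  x_3 = (0.1275·340 + 0.2025·110 + 0.7650·450) / 0.475875 = 409.875 / 0.475875 ≈ 861.31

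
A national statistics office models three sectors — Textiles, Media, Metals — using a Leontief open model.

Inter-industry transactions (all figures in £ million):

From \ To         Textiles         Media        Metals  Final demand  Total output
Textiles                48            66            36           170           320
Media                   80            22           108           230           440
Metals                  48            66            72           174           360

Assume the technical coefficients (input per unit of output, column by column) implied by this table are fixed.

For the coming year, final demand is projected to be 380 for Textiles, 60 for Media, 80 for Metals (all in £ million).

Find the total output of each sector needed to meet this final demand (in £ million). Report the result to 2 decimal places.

Technical coefficients a_ij = z_ij / X_j:
  a_11 = 48/320 = 0.15, a_21 = 80/320 = 0.25, a_31 = 48/320 = 0.15
  a_12 = 66/440 = 0.15, a_22 = 22/440 = 0.05, a_32 = 66/440 = 0.15
  a_13 = 36/360 = 0.10, a_23 = 108/360 = 0.30, a_33 = 72/360 = 0.20
I − A =
  [   0.85    -0.15    -0.10]
  [  -0.25     0.95    -0.30]
  [  -0.15    -0.15     0.80]
Cofactors of I−A, C_ij = (−1)^(i+j)·(minor ij) (rows/columns in the sector order above):
  C_11 = (0.95)(0.80) − (-0.30)(-0.15) = 0.7150
  C_12 = −[(-0.25)(0.80) − (-0.30)(-0.15)] = 0.2450
  C_13 = (-0.25)(-0.15) − (0.95)(-0.15) = 0.1800
  C_21 = −[(-0.15)(0.80) − (-0.10)(-0.15)] = 0.1350
  C_22 = (0.85)(0.80) − (-0.10)(-0.15) = 0.6650
  C_23 = −[(0.85)(-0.15) − (-0.15)(-0.15)] = 0.1500
  C_31 = (-0.15)(-0.30) − (-0.10)(0.95) = 0.1400
  C_32 = −[(0.85)(-0.30) − (-0.10)(-0.25)] = 0.2800
  C_33 = (0.85)(0.95) − (-0.15)(-0.25) = 0.7700
det(I−A) = Σ_j (I−A)_1j·C_1j = (0.85)(0.7150) + (-0.15)(0.2450) + (-0.10)(0.1800) = 0.5530
adj(I−A) = Cᵀ =
  [ 0.7150   0.1350   0.1400]
  [ 0.2450   0.6650   0.2800]
  [ 0.1800   0.1500   0.7700]
(I − A)⁻¹ = adj(I−A) / det(I−A) ≈
  [   1.2929     0.2441     0.2532]
  [   0.4430     1.2025     0.5063]
  [   0.3255     0.2712     1.3924]
x = (I − A)⁻¹ d = adj(I−A)·d / det(I−A), with det(I−A) = 0.5530:
  x_1 = (0.7150·380 + 0.1350·60 + 0.1400·80) / 0.5530 = 291.00 / 0.5530 ≈ 526.22
  x_2 = (0.2450·380 + 0.6650·60 + 0.2800·80) / 0.5530 = 155.40 / 0.5530 ≈ 281.01
  x_3 = (0.1800·380 + 0.1500·60 + 0.7700·80) / 0.5530 = 139.00 / 0.5530 ≈ 251.36

x_1 = 526.22, x_2 = 281.01, x_3 = 251.36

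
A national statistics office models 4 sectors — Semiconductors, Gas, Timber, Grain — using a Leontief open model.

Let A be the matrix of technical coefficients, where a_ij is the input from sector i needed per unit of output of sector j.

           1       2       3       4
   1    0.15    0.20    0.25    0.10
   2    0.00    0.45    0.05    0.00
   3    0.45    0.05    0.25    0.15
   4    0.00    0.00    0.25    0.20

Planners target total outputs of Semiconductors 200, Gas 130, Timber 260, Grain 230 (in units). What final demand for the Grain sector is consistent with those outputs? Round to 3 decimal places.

I − A =
  [   0.85    -0.20    -0.25    -0.10]
  [   0.00     0.55    -0.05     0.00]
  [  -0.45    -0.05     0.75    -0.15]
  [   0.00     0.00    -0.25     0.80]
d = (I − A) x:
  d_1 = (+0.85)·200 + (-0.20)·130 + (-0.25)·260 + (-0.10)·230 = 56.000
  d_2 = (+0.00)·200 + (+0.55)·130 + (-0.05)·260 + (+0.00)·230 = 58.500
  d_3 = (-0.45)·200 + (-0.05)·130 + (+0.75)·260 + (-0.15)·230 = 64.000
  d_4 = (+0.00)·200 + (+0.00)·130 + (-0.25)·260 + (+0.80)·230 = 119.000

d_4 = 119.000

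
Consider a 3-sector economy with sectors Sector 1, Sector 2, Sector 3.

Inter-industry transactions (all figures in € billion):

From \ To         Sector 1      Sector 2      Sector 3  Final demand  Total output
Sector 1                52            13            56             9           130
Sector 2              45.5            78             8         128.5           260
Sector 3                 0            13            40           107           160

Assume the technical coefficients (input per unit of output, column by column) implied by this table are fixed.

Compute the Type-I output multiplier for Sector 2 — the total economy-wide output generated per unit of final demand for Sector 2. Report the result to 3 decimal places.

Technical coefficients a_ij = z_ij / X_j:
  a_11 = 52/130 = 0.40, a_21 = 45.5/130 = 0.35, a_31 = 0/130 = 0.00
  a_12 = 13/260 = 0.05, a_22 = 78/260 = 0.30, a_32 = 13/260 = 0.05
  a_13 = 56/160 = 0.35, a_23 = 8/160 = 0.05, a_33 = 40/160 = 0.25
I − A =
  [   0.60    -0.05    -0.35]
  [  -0.35     0.70    -0.05]
  [   0.00    -0.05     0.75]
Cofactors of I−A, C_ij = (−1)^(i+j)·(minor ij) (rows/columns in the sector order above):
  C_11 = (0.70)(0.75) − (-0.05)(-0.05) = 0.5225
  C_12 = −[(-0.35)(0.75) − (-0.05)(0.00)] = 0.2625
  C_13 = (-0.35)(-0.05) − (0.70)(0.00) = 0.0175
  C_21 = −[(-0.05)(0.75) − (-0.35)(-0.05)] = 0.0550
  C_22 = (0.60)(0.75) − (-0.35)(0.00) = 0.4500
  C_23 = −[(0.60)(-0.05) − (-0.05)(0.00)] = 0.0300
  C_31 = (-0.05)(-0.05) − (-0.35)(0.70) = 0.2475
  C_32 = −[(0.60)(-0.05) − (-0.35)(-0.35)] = 0.1525
  C_33 = (0.60)(0.70) − (-0.05)(-0.35) = 0.4025
det(I−A) = Σ_j (I−A)_1j·C_1j = (0.60)(0.5225) + (-0.05)(0.2625) + (-0.35)(0.0175) = 0.29425
adj(I−A) = Cᵀ =
  [ 0.5225   0.0550   0.2475]
  [ 0.2625   0.4500   0.1525]
  [ 0.0175   0.0300   0.4025]
(I − A)⁻¹ = adj(I−A) / det(I−A) ≈
  [   1.7757     0.1869     0.8411]
  [   0.8921     1.5293     0.5183]
  [   0.0595     0.1020     1.3679]
The output multiplier for sector j is the column-j sum of the Leontief inverse (I − A)⁻¹ = adj(I−A) / det(I−A).
Column 2 of adj(I−A): (0.0550, 0.4500, 0.0300); det(I−A) = 0.29425.
m_2 = (0.0550 + 0.4500 + 0.0300) / 0.29425 = 0.535 / 0.29425 ≈ 1.818.

m_2 = 1.818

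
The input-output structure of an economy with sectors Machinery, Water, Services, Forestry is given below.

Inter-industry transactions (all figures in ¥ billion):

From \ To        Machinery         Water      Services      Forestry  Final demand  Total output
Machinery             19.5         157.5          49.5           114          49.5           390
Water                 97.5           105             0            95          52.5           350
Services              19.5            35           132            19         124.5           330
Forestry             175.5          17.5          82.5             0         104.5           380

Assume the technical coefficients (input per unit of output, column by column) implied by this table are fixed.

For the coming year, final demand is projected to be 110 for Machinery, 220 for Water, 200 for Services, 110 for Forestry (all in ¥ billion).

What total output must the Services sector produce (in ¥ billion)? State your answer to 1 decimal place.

x_S = 600.1

Technical coefficients a_ij = z_ij / X_j:
  a_MM = 19.5/390 = 0.05, a_WM = 97.5/390 = 0.25, a_SM = 19.5/390 = 0.05, a_FM = 175.5/390 = 0.45
  a_MW = 157.5/350 = 0.45, a_WW = 105/350 = 0.30, a_SW = 35/350 = 0.10, a_FW = 17.5/350 = 0.05
  a_MS = 49.5/330 = 0.15, a_WS = 0/330 = 0.00, a_SS = 132/330 = 0.40, a_FS = 82.5/330 = 0.25
  a_MF = 114/380 = 0.30, a_WF = 95/380 = 0.25, a_SF = 19/380 = 0.05, a_FF = 0/380 = 0.00
I − A =
  [   0.95    -0.45    -0.15    -0.30]
  [  -0.25     0.70     0.00    -0.25]
  [  -0.05    -0.10     0.60    -0.05]
  [  -0.45    -0.05    -0.25     1.00]
Compute the cofactors C_ij = (−1)^(i+j)·(3×3 minor ij) of I−A; the adjugate is their transpose:
adj(I−A) = Cᵀ =
  [ 0.39750   0.29625   0.18375   0.20250]
  [ 0.21750   0.46250   0.13250   0.18750]
  [ 0.08700   0.11725   0.39175   0.07500]
  [ 0.21150   0.18575   0.18725   0.32250]
det(I−A) = Σ_j (I−A)_1j·C_1j = (0.95)(0.39750) + (-0.45)(0.21750) + (-0.15)(0.08700) + (-0.30)(0.21150) = 0.20325
(I − A)⁻¹ = adj(I−A) / det(I−A) ≈
  [   1.9557     1.4576     0.9041     0.9963]
  [   1.0701     2.2755     0.6519     0.9225]
  [   0.4280     0.5769     1.9274     0.3690]
  [   1.0406     0.9139     0.9213     1.5867]
x = (I − A)⁻¹ d = adj(I−A)·d / det(I−A), with det(I−A) = 0.20325:
  x_M = (0.39750·110 + 0.29625·220 + 0.18375·200 + 0.20250·110) / 0.20325 = 167.925 / 0.20325 ≈ 826.2
  x_W = (0.21750·110 + 0.46250·220 + 0.13250·200 + 0.18750·110) / 0.20325 = 172.80 / 0.20325 ≈ 850.2
  x_S = (0.08700·110 + 0.11725·220 + 0.39175·200 + 0.07500·110) / 0.20325 = 121.965 / 0.20325 ≈ 600.1
  x_F = (0.21150·110 + 0.18575·220 + 0.18725·200 + 0.32250·110) / 0.20325 = 137.055 / 0.20325 ≈ 674.3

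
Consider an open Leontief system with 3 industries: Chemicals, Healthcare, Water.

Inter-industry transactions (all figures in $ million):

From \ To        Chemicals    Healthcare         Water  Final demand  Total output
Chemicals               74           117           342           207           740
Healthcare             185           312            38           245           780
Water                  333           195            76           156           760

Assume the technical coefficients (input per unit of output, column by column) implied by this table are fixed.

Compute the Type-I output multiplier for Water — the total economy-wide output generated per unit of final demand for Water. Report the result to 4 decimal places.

m_3 = 3.2552

Technical coefficients a_ij = z_ij / X_j:
  a_11 = 74/740 = 0.10, a_21 = 185/740 = 0.25, a_31 = 333/740 = 0.45
  a_12 = 117/780 = 0.15, a_22 = 312/780 = 0.40, a_32 = 195/780 = 0.25
  a_13 = 342/760 = 0.45, a_23 = 38/760 = 0.05, a_33 = 76/760 = 0.10
I − A =
  [   0.90    -0.15    -0.45]
  [  -0.25     0.60    -0.05]
  [  -0.45    -0.25     0.90]
Cofactors of I−A, C_ij = (−1)^(i+j)·(minor ij) (rows/columns in the sector order above):
  C_11 = (0.60)(0.90) − (-0.05)(-0.25) = 0.5275
  C_12 = −[(-0.25)(0.90) − (-0.05)(-0.45)] = 0.2475
  C_13 = (-0.25)(-0.25) − (0.60)(-0.45) = 0.3325
  C_21 = −[(-0.15)(0.90) − (-0.45)(-0.25)] = 0.2475
  C_22 = (0.90)(0.90) − (-0.45)(-0.45) = 0.6075
  C_23 = −[(0.90)(-0.25) − (-0.15)(-0.45)] = 0.2925
  C_31 = (-0.15)(-0.05) − (-0.45)(0.60) = 0.2775
  C_32 = −[(0.90)(-0.05) − (-0.45)(-0.25)] = 0.1575
  C_33 = (0.90)(0.60) − (-0.15)(-0.25) = 0.5025
det(I−A) = Σ_j (I−A)_1j·C_1j = (0.90)(0.5275) + (-0.15)(0.2475) + (-0.45)(0.3325) = 0.2880
adj(I−A) = Cᵀ =
  [ 0.5275   0.2475   0.2775]
  [ 0.2475   0.6075   0.1575]
  [ 0.3325   0.2925   0.5025]
(I − A)⁻¹ = adj(I−A) / det(I−A) ≈
  [   1.83160     0.85938     0.96354]
  [   0.85938     2.10938     0.54688]
  [   1.15451     1.01563     1.74479]
The output multiplier for sector j is the column-j sum of the Leontief inverse (I − A)⁻¹ = adj(I−A) / det(I−A).
Column 3 of adj(I−A): (0.2775, 0.1575, 0.5025); det(I−A) = 0.2880.
m_3 = (0.2775 + 0.1575 + 0.5025) / 0.2880 = 0.9375 / 0.2880 ≈ 3.2552.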